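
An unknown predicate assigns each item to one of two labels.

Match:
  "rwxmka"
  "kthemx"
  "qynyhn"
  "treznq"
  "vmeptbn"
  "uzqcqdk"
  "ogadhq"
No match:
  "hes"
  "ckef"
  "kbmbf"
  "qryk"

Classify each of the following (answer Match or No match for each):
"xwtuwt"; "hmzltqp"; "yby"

The pattern is that an item is 'Match' exactly when: length ≥ 6.

Match, Match, No match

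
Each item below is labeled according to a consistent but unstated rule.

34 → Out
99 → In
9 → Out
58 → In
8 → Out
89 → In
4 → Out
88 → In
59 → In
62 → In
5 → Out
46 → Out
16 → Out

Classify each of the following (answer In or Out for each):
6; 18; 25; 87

Out, Out, Out, In

All 'In' examples share one property — at least 58 — and every 'Out' example lacks it.
6: Out (6 < 58). 18: Out (18 < 58). 25: Out (25 < 58). 87: In (87 ≥ 58).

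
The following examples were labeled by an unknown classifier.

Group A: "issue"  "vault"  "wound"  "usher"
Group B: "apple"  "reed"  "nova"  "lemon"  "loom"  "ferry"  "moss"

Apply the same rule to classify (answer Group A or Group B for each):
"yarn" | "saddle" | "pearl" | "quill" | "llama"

Group B, Group B, Group B, Group A, Group B

The simplest hypothesis consistent with all the labels is: contains 'u'.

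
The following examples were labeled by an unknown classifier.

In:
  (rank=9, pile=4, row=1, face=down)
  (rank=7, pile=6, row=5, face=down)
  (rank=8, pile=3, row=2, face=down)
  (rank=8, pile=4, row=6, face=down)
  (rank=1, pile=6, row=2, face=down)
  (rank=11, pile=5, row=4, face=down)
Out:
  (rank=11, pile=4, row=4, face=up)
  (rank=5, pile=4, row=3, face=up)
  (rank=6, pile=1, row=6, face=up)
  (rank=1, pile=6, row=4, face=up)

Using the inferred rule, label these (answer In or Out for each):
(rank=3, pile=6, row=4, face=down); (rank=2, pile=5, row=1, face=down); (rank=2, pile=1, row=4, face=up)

The common property of the 'In' items is: face is down. No 'Out' item has it.
In: (rank=3, pile=6, row=4, face=down), since face is down. In: (rank=2, pile=5, row=1, face=down), since face is down. Out: (rank=2, pile=1, row=4, face=up), since face is up.

In, In, Out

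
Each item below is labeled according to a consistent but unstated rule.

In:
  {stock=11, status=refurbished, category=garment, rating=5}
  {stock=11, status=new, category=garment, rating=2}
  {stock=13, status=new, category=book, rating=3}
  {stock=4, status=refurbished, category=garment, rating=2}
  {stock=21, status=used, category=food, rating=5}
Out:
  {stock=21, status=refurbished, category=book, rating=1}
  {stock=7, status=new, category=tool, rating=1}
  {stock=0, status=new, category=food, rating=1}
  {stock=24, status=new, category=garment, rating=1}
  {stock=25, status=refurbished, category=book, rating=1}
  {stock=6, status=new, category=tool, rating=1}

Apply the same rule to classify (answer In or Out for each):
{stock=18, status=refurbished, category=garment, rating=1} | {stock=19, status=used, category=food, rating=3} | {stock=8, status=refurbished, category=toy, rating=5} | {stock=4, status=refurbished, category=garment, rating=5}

All 'In' examples share one property — rating ≥ 2 — and every 'Out' example lacks it.
{stock=18, status=refurbished, category=garment, rating=1} → rating = 1 → Out.
{stock=19, status=used, category=food, rating=3} → rating = 3 → In.
{stock=8, status=refurbished, category=toy, rating=5} → rating = 5 → In.
{stock=4, status=refurbished, category=garment, rating=5} → rating = 5 → In.

Out, In, In, In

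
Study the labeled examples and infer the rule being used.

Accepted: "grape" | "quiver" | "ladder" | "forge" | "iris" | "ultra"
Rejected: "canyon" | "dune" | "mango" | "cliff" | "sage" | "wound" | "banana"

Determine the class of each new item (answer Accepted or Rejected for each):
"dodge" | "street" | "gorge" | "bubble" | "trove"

Rejected, Accepted, Accepted, Rejected, Accepted

The common property of the 'Accepted' items is: contains 'r'. No 'Rejected' item has it.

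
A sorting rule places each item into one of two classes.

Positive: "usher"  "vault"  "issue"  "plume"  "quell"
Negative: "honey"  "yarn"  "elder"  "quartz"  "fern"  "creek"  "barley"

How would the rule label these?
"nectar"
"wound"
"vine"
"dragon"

All 'Positive' examples share one property — odd length AND contains 'u' — and every 'Negative' example lacks it.
"nectar" → length 6, no 'u' → Negative.
"wound" → length 5, has 'u' → Positive.
"vine" → length 4, no 'u' → Negative.
"dragon" → length 6, no 'u' → Negative.

Negative, Positive, Negative, Negative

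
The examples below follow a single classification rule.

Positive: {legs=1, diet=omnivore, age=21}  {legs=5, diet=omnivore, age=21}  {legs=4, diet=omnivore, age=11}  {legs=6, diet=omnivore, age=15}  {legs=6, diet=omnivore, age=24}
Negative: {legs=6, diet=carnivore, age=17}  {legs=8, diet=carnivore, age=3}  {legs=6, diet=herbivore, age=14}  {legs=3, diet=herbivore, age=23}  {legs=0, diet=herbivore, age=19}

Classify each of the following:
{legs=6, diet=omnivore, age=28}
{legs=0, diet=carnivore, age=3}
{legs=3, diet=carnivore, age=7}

Positive, Negative, Negative

Rule: diet is omnivore. This holds for each 'Positive' example and fails for each 'Negative' one.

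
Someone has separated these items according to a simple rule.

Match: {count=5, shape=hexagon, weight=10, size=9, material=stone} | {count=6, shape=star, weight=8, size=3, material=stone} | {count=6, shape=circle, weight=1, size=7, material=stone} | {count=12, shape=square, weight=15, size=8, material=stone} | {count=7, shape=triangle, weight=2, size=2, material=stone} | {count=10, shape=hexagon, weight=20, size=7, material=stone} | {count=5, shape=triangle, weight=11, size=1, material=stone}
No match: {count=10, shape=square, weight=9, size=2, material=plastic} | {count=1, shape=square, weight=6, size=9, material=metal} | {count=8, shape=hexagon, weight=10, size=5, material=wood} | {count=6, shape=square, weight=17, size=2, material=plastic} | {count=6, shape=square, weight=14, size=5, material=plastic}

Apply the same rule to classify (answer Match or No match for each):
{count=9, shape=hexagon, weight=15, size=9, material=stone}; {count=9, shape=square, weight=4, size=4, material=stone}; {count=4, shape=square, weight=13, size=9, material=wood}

The classifier is using: material is stone.

Match, Match, No match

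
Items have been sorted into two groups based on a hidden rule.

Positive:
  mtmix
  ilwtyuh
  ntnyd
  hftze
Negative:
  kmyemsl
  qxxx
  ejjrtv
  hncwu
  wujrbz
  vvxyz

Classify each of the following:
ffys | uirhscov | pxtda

A rule that fits every label: odd length AND contains 't' — true of each 'Positive' example, false of each 'Negative' one.
ffys → length 4, no 't' → Negative. uirhscov → length 8, no 't' → Negative. pxtda → length 5, has 't' → Positive.

Negative, Negative, Positive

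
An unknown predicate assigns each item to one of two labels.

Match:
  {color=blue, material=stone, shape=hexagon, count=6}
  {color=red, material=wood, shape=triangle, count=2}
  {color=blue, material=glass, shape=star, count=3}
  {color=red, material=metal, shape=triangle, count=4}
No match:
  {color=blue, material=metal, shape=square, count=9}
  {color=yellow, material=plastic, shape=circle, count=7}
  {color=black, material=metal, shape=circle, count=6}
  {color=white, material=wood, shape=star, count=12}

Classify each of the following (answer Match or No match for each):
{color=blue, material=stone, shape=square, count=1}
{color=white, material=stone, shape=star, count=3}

Match, Match

The distinguishing property — shape is hexagon OR count ≤ 4 — holds for all the 'Match' cases and none of the 'No match' cases.
{color=blue, material=stone, shape=square, count=1} → shape is square, count = 1 → Match.
{color=white, material=stone, shape=star, count=3} → shape is star, count = 3 → Match.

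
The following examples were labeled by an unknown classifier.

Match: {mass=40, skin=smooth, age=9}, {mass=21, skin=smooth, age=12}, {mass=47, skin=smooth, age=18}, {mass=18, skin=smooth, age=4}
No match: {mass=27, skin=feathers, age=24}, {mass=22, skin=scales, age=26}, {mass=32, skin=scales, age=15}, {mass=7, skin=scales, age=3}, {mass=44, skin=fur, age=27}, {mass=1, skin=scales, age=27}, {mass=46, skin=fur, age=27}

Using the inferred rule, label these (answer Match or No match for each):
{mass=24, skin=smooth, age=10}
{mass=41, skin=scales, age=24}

Match, No match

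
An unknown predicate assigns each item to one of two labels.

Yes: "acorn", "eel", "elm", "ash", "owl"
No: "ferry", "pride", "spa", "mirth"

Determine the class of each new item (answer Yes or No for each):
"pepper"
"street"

No, No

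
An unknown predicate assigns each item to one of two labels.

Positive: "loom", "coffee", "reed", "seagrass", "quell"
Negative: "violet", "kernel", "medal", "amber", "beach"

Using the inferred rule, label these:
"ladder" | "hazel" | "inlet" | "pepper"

Positive, Negative, Negative, Positive

The distinguishing property — has a double letter — holds for all the 'Positive' cases and none of the 'Negative' cases.
"ladder": 'dd' doubled, has this property → Positive.
"hazel": no doubled letter, fails this test → Negative.
"inlet": no doubled letter, fails this test → Negative.
"pepper": 'pp' doubled, has this property → Positive.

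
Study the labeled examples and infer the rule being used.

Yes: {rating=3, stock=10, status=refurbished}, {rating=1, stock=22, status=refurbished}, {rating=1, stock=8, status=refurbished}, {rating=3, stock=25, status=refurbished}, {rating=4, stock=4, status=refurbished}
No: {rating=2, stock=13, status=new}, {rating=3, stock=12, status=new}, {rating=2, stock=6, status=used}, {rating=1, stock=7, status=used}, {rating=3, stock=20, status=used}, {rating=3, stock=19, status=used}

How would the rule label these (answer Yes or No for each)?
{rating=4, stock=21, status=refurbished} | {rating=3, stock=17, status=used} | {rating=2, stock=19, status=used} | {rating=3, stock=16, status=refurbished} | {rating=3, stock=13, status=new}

Yes, No, No, Yes, No

The distinguishing property — status is refurbished — holds for all the 'Yes' cases and none of the 'No' cases.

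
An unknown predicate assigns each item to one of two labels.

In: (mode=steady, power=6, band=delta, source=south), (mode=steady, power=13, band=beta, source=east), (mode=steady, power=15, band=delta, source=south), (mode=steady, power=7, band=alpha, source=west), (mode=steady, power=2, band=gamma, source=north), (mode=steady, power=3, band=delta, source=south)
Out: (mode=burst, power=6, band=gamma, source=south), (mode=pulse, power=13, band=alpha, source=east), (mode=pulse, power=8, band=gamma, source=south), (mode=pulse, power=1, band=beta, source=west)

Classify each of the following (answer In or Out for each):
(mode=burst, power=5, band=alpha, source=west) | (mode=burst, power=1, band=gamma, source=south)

Out, Out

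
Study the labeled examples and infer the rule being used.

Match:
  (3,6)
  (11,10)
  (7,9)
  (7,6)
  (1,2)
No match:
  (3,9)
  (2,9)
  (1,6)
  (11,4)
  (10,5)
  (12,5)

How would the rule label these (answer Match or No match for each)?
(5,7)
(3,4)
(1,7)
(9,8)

Match, Match, No match, Match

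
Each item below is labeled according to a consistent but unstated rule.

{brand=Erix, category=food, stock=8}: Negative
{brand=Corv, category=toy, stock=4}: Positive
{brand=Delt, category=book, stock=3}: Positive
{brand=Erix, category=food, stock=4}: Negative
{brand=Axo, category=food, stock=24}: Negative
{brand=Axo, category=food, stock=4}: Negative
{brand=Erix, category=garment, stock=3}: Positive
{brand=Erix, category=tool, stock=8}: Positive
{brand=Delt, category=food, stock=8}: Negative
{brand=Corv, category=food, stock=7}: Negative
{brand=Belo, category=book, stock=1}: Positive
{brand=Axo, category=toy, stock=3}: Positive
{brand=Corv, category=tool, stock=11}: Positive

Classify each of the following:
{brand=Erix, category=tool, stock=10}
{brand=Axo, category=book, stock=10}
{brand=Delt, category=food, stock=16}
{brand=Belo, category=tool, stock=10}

Positive, Positive, Negative, Positive

The common property of the 'Positive' items is: category is not food. No 'Negative' item has it.
{brand=Erix, category=tool, stock=10}: Positive (category is tool).
{brand=Axo, category=book, stock=10}: Positive (category is book).
{brand=Delt, category=food, stock=16}: Negative (category is food).
{brand=Belo, category=tool, stock=10}: Positive (category is tool).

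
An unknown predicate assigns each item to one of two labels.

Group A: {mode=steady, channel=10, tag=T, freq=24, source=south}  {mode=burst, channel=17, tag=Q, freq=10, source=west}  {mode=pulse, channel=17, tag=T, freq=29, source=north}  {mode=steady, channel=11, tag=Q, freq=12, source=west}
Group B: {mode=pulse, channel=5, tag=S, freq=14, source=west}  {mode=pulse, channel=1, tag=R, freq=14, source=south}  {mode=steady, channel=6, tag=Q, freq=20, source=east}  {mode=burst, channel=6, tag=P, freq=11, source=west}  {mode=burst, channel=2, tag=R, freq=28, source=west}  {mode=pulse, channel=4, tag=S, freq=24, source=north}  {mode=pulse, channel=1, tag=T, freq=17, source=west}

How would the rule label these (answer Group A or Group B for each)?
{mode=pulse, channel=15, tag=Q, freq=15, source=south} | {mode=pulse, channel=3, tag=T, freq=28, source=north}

Group A, Group B

The pattern is that an item is 'Group A' exactly when: channel ≥ 10.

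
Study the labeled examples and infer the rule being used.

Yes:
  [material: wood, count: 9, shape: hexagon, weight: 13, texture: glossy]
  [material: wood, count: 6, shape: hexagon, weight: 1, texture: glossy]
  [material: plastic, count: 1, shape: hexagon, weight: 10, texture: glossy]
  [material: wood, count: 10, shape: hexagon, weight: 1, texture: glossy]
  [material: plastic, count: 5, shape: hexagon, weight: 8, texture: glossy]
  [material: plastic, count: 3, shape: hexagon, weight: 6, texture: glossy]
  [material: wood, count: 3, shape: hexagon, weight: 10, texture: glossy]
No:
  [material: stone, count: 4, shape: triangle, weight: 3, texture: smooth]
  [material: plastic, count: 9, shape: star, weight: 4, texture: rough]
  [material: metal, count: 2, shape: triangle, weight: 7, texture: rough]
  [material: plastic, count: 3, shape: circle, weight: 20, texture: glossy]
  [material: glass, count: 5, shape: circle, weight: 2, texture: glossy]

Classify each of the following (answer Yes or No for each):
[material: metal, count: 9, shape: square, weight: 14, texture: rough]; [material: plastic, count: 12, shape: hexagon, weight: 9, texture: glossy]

A rule that fits every label: shape is hexagon — true of each 'Yes' example, false of each 'No' one.
[material: metal, count: 9, shape: square, weight: 14, texture: rough] — shape is square, hence No.
[material: plastic, count: 12, shape: hexagon, weight: 9, texture: glossy] — shape is hexagon, hence Yes.

No, Yes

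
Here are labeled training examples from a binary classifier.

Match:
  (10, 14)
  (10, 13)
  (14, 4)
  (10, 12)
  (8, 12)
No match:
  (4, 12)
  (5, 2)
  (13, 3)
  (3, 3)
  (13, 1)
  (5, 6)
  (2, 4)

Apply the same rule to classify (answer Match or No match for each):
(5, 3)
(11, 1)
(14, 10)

No match, No match, Match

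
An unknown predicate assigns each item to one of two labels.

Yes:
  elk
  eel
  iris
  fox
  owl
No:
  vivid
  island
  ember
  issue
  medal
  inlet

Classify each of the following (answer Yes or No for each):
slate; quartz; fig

All 'Yes' examples share one property — length ≤ 4 — and every 'No' example lacks it.
No: slate, since length 5. No: quartz, since length 6. Yes: fig, since length 3.

No, No, Yes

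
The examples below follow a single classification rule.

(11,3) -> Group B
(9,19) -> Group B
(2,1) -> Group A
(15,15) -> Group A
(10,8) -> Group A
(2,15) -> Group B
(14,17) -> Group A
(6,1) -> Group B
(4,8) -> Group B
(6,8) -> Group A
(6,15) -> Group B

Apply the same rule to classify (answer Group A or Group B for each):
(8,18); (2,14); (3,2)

Group B, Group B, Group A

'Group A' ⟺ |first − second| ≤ 3.
(8,18): |8−18| = 10, fails this test → Group B. (2,14): |2−14| = 12, fails this test → Group B. (3,2): |3−2| = 1, qualifies → Group A.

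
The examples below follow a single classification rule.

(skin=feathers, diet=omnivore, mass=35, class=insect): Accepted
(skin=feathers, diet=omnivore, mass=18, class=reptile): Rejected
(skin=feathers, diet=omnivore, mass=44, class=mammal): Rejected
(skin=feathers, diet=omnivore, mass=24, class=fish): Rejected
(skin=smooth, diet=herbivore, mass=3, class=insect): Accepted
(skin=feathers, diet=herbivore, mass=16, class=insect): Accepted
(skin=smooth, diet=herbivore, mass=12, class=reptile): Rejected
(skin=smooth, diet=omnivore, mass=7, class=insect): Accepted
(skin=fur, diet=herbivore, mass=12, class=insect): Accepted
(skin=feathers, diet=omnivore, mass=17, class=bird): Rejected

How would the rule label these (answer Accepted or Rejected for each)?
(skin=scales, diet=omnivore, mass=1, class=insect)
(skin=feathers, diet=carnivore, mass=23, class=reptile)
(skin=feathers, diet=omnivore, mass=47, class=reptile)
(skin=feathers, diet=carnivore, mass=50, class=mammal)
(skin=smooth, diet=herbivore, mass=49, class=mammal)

Accepted, Rejected, Rejected, Rejected, Rejected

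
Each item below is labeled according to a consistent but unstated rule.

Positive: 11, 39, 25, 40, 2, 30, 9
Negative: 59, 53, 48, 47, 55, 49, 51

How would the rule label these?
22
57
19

Positive, Negative, Positive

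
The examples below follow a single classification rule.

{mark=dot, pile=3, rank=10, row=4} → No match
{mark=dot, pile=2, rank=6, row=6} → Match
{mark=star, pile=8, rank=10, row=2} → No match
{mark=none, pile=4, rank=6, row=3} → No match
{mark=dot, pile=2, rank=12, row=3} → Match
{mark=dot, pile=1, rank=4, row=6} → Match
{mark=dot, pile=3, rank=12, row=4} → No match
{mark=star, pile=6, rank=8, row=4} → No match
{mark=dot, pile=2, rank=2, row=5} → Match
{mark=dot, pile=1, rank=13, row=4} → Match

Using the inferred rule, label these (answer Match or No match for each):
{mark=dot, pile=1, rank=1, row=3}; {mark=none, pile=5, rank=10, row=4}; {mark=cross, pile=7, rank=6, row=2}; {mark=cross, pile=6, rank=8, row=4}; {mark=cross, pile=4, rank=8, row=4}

Match, No match, No match, No match, No match

The common property of the 'Match' items is: pile ≤ 2. No 'No match' item has it.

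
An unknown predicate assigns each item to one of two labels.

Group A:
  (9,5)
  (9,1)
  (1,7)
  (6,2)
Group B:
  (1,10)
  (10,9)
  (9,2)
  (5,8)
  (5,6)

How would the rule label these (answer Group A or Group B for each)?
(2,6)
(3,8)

The pattern is that an item is 'Group A' exactly when: sum is even.
(2,6) — 2+6 = 8, hence Group A. (3,8) — 3+8 = 11, hence Group B.

Group A, Group B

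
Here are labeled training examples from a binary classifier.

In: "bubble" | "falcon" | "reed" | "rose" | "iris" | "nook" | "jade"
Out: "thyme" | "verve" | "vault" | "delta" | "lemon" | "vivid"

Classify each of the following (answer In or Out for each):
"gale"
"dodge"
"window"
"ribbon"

In, Out, In, In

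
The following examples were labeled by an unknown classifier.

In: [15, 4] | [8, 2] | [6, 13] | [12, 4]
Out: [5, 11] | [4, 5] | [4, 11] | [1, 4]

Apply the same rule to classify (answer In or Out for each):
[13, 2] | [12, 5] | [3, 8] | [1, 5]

In, In, Out, Out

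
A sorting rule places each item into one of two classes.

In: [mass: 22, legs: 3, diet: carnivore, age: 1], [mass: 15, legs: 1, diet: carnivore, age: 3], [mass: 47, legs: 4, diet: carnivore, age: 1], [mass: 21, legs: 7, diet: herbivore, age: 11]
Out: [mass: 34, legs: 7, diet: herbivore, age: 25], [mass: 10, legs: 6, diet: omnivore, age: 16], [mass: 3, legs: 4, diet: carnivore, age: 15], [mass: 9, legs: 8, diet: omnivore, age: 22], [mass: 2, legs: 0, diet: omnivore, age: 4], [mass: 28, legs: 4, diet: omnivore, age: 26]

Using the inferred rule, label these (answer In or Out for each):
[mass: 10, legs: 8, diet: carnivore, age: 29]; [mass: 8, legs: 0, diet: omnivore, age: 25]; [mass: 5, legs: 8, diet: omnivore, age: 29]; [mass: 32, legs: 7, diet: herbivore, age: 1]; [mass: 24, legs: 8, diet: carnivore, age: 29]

Out, Out, Out, In, Out

A rule that fits every label: legs ≥ 1 AND age ≤ 11 — true of each 'In' example, false of each 'Out' one.
[mass: 10, legs: 8, diet: carnivore, age: 29] → legs = 8, age = 29 → Out. [mass: 8, legs: 0, diet: omnivore, age: 25] → legs = 0, age = 25 → Out. [mass: 5, legs: 8, diet: omnivore, age: 29] → legs = 8, age = 29 → Out. [mass: 32, legs: 7, diet: herbivore, age: 1] → legs = 7, age = 1 → In. [mass: 24, legs: 8, diet: carnivore, age: 29] → legs = 8, age = 29 → Out.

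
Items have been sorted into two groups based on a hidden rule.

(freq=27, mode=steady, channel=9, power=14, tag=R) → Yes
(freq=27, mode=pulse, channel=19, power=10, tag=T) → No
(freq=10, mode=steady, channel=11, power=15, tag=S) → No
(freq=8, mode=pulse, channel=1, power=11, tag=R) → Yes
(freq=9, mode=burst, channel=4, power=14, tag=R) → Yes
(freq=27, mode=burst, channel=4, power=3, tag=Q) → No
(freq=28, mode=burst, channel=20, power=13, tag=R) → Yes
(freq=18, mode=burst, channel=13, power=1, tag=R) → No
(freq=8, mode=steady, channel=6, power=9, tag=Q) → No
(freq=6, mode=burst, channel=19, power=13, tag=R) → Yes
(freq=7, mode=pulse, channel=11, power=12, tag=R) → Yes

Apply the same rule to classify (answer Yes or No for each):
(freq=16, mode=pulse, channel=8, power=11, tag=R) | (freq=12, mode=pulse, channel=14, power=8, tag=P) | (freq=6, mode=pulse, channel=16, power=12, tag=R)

Yes, No, Yes

Rule: tag is R AND power ≥ 3. This holds for each 'Yes' example and fails for each 'No' one.
(freq=16, mode=pulse, channel=8, power=11, tag=R) → tag is R, power = 11 → Yes.
(freq=12, mode=pulse, channel=14, power=8, tag=P) → tag is P, power = 8 → No.
(freq=6, mode=pulse, channel=16, power=12, tag=R) → tag is R, power = 12 → Yes.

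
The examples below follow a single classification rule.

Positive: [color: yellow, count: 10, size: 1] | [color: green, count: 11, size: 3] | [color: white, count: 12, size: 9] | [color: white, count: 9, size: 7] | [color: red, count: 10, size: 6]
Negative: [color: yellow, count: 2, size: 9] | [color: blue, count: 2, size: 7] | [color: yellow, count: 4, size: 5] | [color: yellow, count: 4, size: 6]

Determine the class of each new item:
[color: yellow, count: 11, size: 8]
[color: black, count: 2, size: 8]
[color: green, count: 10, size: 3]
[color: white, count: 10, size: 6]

Positive, Negative, Positive, Positive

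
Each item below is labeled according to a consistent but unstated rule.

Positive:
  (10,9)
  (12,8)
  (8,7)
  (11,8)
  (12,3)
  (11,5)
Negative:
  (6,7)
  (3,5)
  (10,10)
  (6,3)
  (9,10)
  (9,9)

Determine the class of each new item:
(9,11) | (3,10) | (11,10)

The simplest hypothesis consistent with all the labels is: first > second AND sum ≥ 13.
(9,11) → 9 < 11, 9+11 = 20 → Negative.
(3,10) → 3 < 10, 3+10 = 13 → Negative.
(11,10) → 11 > 10, 11+10 = 21 → Positive.

Negative, Negative, Positive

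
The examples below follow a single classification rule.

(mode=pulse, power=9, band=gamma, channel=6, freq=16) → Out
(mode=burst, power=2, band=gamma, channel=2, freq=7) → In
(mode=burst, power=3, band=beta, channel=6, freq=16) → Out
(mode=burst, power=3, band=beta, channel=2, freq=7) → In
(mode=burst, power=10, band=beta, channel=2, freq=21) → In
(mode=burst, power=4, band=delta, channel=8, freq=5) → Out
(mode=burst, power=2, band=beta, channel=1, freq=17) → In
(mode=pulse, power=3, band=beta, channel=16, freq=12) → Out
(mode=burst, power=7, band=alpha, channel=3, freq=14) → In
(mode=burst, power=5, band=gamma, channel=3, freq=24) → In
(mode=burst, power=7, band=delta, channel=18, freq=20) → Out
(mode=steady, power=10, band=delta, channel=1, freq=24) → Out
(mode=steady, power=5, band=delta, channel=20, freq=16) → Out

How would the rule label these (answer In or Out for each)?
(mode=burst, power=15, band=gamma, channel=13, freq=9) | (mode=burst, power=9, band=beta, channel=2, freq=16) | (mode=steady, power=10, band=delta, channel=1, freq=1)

All 'In' examples share one property — mode is burst AND channel ≤ 3 — and every 'Out' example lacks it.
Out: (mode=burst, power=15, band=gamma, channel=13, freq=9), since mode is burst, channel = 13. In: (mode=burst, power=9, band=beta, channel=2, freq=16), since mode is burst, channel = 2. Out: (mode=steady, power=10, band=delta, channel=1, freq=1), since mode is steady, channel = 1.

Out, In, Out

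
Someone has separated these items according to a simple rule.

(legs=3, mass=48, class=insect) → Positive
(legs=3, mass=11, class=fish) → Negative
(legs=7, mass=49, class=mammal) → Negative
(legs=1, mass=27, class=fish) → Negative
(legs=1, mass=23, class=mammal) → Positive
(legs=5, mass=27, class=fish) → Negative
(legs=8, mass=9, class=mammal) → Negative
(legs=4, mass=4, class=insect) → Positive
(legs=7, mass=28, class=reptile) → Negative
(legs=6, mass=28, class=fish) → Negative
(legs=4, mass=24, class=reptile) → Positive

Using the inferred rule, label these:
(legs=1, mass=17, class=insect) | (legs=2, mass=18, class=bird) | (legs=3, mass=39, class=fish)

Every 'Positive' example satisfies: class is not fish AND legs ≤ 4. None of the 'Negative' examples do.

Positive, Positive, Negative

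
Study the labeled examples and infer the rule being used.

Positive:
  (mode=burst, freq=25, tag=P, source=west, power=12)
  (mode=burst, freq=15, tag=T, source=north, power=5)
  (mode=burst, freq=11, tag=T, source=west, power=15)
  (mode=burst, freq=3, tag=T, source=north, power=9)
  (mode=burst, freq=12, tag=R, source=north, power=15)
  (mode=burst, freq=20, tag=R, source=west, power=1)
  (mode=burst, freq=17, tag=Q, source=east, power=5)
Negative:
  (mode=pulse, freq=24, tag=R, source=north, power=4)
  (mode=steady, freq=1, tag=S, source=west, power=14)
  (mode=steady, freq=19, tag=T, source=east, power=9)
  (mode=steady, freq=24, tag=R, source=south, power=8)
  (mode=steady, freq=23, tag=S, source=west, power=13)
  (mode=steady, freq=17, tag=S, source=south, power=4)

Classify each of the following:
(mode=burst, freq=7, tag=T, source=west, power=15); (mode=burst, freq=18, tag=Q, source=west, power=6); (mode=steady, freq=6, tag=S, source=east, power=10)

Checking candidate rules against both groups, what survives is: mode is burst.
(mode=burst, freq=7, tag=T, source=west, power=15): mode is burst — satisfies this, so Positive. (mode=burst, freq=18, tag=Q, source=west, power=6): mode is burst — satisfies this, so Positive. (mode=steady, freq=6, tag=S, source=east, power=10): mode is steady — does not pass, so Negative.

Positive, Positive, Negative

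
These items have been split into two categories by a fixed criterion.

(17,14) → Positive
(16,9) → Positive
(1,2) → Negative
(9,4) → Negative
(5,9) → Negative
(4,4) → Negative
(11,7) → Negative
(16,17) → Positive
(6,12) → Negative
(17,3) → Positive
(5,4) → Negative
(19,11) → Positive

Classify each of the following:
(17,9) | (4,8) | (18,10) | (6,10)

One predicate separates the groups cleanly: sum ≥ 20.
(17,9): 17+9 = 26, qualifies → Positive.
(4,8): 4+8 = 12, does not fit → Negative.
(18,10): 18+10 = 28, qualifies → Positive.
(6,10): 6+10 = 16, does not fit → Negative.

Positive, Negative, Positive, Negative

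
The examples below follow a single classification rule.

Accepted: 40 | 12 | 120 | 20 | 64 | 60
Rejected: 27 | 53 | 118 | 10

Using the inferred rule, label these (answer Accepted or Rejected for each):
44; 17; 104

Accepted, Rejected, Accepted

The common property of the 'Accepted' items is: multiple of 4. No 'Rejected' item has it.
44: 44 = 4·11 — checks out, so Accepted.
17: 17 = 4·4 + 1 — doesn't qualify, so Rejected.
104: 104 = 4·26 — checks out, so Accepted.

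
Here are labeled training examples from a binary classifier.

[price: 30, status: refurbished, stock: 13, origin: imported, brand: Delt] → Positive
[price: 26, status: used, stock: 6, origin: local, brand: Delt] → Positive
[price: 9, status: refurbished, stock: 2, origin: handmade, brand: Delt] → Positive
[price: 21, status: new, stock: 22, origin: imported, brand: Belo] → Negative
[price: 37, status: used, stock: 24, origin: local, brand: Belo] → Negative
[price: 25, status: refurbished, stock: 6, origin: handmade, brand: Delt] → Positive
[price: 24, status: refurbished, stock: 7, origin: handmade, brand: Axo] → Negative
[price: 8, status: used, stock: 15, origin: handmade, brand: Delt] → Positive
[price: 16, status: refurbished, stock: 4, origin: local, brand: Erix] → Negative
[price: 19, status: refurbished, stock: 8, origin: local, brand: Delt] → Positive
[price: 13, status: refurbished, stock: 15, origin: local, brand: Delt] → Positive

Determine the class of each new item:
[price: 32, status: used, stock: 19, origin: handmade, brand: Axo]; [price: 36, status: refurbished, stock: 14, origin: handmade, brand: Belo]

Negative, Negative

The rule appears to be: brand is Delt.
[price: 32, status: used, stock: 19, origin: handmade, brand: Axo] → brand is Axo → Negative.
[price: 36, status: refurbished, stock: 14, origin: handmade, brand: Belo] → brand is Belo → Negative.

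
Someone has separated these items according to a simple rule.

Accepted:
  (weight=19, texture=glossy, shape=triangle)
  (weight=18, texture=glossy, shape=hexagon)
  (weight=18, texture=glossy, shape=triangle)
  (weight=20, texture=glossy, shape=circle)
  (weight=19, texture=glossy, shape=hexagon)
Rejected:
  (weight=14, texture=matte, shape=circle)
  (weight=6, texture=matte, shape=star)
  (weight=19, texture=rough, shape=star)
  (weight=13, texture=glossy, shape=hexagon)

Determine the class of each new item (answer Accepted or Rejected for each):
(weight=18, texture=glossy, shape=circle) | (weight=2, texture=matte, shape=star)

All 'Accepted' examples share one property — texture is glossy AND weight ≥ 14 — and every 'Rejected' example lacks it.
(weight=18, texture=glossy, shape=circle): texture is glossy, weight = 18 — has this property, so Accepted.
(weight=2, texture=matte, shape=star): texture is matte, weight = 2 — does not pass, so Rejected.

Accepted, Rejected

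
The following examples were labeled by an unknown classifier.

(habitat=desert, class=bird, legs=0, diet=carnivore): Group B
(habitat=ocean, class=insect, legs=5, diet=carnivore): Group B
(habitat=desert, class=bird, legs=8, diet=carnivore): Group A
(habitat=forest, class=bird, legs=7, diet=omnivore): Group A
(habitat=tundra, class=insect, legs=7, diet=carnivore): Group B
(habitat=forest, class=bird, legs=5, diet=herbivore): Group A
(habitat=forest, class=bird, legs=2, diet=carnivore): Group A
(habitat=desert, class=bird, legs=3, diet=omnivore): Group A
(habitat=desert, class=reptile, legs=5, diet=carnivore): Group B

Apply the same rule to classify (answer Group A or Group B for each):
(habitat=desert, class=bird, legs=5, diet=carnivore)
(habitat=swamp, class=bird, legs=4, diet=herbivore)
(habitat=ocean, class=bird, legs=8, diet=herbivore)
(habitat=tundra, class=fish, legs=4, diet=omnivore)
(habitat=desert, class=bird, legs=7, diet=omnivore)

A rule that fits every label: class is bird AND legs ≥ 2 — true of each 'Group A' example, false of each 'Group B' one.
(habitat=desert, class=bird, legs=5, diet=carnivore): class is bird, legs = 5 — fits, so Group A. (habitat=swamp, class=bird, legs=4, diet=herbivore): class is bird, legs = 4 — fits, so Group A. (habitat=ocean, class=bird, legs=8, diet=herbivore): class is bird, legs = 8 — fits, so Group A. (habitat=tundra, class=fish, legs=4, diet=omnivore): class is fish, legs = 4 — does not fit, so Group B. (habitat=desert, class=bird, legs=7, diet=omnivore): class is bird, legs = 7 — fits, so Group A.

Group A, Group A, Group A, Group B, Group A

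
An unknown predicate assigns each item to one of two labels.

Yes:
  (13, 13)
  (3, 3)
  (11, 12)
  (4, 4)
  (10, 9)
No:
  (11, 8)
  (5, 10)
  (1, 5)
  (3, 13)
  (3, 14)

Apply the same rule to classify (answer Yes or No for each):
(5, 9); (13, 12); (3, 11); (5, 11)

No, Yes, No, No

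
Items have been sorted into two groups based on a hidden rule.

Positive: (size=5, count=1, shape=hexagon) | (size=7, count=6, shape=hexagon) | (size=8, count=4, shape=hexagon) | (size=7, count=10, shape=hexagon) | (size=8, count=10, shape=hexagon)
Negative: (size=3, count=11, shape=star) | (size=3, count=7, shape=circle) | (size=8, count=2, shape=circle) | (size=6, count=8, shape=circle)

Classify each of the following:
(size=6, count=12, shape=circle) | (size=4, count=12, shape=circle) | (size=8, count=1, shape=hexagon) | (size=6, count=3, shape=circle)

Negative, Negative, Positive, Negative

Looking at the examples, the only property every 'Positive' case has and every 'Negative' case lacks is: shape is hexagon.
(size=6, count=12, shape=circle): shape is circle, fails the rule → Negative.
(size=4, count=12, shape=circle): shape is circle, fails the rule → Negative.
(size=8, count=1, shape=hexagon): shape is hexagon, meets the rule → Positive.
(size=6, count=3, shape=circle): shape is circle, fails the rule → Negative.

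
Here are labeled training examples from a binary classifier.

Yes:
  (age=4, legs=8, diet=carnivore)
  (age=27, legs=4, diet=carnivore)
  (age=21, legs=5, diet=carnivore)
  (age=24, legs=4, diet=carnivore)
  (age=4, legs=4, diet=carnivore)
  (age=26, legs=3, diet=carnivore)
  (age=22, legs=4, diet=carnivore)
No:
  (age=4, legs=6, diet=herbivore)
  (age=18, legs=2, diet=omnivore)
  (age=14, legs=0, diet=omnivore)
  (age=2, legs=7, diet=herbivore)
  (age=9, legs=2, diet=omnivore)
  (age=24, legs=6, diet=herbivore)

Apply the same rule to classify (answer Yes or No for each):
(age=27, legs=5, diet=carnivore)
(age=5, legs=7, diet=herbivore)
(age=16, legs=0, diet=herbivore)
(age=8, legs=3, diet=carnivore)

Checking candidate rules against both groups, what survives is: diet is carnivore.

Yes, No, No, Yes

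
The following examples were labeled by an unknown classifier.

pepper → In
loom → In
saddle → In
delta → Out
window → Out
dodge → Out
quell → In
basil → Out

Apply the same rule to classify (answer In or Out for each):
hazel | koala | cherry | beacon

Out, Out, In, Out

The pattern is that an item is 'In' exactly when: has a double letter.
hazel: no doubled letter — lacks this property, so Out. koala: no doubled letter — lacks this property, so Out. cherry: 'rr' doubled — meets the rule, so In. beacon: no doubled letter — lacks this property, so Out.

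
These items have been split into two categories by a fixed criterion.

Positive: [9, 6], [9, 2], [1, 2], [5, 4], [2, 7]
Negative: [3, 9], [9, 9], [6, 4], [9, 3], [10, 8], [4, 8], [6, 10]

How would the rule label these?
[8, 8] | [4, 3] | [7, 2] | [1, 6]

Negative, Positive, Positive, Positive

The simplest hypothesis consistent with all the labels is: sum is odd.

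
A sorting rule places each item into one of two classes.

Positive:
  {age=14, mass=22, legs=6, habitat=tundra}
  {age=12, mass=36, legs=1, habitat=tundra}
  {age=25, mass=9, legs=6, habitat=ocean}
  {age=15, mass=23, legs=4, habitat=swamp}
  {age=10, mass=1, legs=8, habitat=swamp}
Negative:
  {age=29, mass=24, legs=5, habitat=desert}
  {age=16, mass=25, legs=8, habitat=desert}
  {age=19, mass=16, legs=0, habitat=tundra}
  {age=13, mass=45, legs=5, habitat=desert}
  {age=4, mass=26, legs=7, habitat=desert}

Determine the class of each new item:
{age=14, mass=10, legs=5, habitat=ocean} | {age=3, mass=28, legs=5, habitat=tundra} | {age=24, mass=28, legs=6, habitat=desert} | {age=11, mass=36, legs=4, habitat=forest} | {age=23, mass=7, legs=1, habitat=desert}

Positive, Positive, Negative, Positive, Negative

Every 'Positive' example satisfies: habitat is not desert AND legs ≥ 1. None of the 'Negative' examples do.
Positive: {age=14, mass=10, legs=5, habitat=ocean}, since habitat is ocean, legs = 5.
Positive: {age=3, mass=28, legs=5, habitat=tundra}, since habitat is tundra, legs = 5.
Negative: {age=24, mass=28, legs=6, habitat=desert}, since habitat is desert, legs = 6.
Positive: {age=11, mass=36, legs=4, habitat=forest}, since habitat is forest, legs = 4.
Negative: {age=23, mass=7, legs=1, habitat=desert}, since habitat is desert, legs = 1.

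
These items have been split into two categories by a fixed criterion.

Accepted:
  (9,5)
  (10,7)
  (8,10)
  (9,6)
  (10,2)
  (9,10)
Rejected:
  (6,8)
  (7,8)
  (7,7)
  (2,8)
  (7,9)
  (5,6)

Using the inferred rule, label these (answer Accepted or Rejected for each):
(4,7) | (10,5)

The pattern is that an item is 'Accepted' exactly when: first ≥ 8.

Rejected, Accepted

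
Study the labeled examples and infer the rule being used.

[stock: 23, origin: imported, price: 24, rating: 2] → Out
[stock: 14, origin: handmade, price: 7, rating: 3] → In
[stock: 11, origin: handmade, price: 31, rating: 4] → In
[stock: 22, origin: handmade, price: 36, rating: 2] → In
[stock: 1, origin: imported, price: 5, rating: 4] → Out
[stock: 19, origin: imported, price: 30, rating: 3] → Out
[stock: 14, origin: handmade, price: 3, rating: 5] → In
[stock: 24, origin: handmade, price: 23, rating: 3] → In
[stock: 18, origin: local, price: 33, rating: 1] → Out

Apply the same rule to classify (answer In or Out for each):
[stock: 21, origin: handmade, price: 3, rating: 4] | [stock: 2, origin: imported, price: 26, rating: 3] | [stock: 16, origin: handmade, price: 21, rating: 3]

The pattern is that an item is 'In' exactly when: origin is handmade.

In, Out, In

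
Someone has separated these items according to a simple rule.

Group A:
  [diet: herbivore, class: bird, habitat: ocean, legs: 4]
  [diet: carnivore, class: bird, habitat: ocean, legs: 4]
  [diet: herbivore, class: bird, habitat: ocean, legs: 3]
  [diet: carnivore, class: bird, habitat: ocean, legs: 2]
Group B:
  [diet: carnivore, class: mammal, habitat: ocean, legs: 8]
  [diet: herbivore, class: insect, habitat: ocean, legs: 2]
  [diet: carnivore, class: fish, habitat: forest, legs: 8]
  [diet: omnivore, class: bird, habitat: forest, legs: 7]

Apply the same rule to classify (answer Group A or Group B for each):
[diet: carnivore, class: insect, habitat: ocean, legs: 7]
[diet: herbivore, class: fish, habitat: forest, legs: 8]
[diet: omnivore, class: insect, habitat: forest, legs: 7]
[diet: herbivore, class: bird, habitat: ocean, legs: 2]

A rule that fits every label: class is bird AND habitat is ocean — true of each 'Group A' example, false of each 'Group B' one.
[diet: carnivore, class: insect, habitat: ocean, legs: 7]: Group B (class is insect, habitat is ocean).
[diet: herbivore, class: fish, habitat: forest, legs: 8]: Group B (class is fish, habitat is forest).
[diet: omnivore, class: insect, habitat: forest, legs: 7]: Group B (class is insect, habitat is forest).
[diet: herbivore, class: bird, habitat: ocean, legs: 2]: Group A (class is bird, habitat is ocean).

Group B, Group B, Group B, Group A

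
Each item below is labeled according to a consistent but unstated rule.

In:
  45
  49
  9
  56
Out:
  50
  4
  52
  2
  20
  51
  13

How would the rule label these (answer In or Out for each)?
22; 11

Rule: digit sum ≥ 8. This holds for each 'In' example and fails for each 'Out' one.
22 → digit sum 2+2 = 4 → Out. 11 → digit sum 1+1 = 2 → Out.

Out, Out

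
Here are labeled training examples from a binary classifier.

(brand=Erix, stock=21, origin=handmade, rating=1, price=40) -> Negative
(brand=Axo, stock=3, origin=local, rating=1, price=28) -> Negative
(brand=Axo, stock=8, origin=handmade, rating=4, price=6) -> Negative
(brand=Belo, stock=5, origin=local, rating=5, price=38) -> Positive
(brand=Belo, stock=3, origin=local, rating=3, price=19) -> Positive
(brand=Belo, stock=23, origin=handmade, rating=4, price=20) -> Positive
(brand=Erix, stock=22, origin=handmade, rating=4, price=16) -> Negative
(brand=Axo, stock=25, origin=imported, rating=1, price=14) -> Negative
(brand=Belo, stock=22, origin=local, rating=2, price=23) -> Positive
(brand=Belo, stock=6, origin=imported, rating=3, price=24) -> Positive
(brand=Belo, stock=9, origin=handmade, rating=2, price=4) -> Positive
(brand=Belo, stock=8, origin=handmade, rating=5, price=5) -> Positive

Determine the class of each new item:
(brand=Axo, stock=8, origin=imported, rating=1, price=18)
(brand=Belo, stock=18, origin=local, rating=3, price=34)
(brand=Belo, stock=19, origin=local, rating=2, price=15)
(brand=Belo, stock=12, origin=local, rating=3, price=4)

Negative, Positive, Positive, Positive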